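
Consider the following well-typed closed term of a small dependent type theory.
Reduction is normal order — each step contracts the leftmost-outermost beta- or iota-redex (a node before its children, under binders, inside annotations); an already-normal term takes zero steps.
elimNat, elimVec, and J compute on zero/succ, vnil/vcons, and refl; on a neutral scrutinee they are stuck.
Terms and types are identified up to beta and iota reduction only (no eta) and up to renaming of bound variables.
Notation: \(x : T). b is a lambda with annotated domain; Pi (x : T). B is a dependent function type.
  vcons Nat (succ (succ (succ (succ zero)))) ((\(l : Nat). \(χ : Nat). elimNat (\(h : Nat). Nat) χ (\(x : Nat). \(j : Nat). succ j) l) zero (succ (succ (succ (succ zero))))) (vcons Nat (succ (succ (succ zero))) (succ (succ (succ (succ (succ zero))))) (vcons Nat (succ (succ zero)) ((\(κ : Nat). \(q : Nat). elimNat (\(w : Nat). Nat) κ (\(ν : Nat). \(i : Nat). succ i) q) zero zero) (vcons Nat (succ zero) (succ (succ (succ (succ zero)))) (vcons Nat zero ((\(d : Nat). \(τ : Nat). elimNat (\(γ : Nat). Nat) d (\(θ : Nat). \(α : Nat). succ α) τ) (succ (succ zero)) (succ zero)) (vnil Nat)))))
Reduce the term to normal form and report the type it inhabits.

reduced normal form:
  vcons Nat (succ (succ (succ (succ zero)))) (succ (succ (succ (succ zero)))) (vcons Nat (succ (succ (succ zero))) (succ (succ (succ (succ (succ zero))))) (vcons Nat (succ (succ zero)) zero (vcons Nat (succ zero) (succ (succ (succ (succ zero)))) (vcons Nat zero (succ (succ (succ zero))) (vnil Nat)))))
type:
  Vec Nat (succ (succ (succ (succ (succ zero)))))
observation: 12 normal-order steps normalize the term, beginning with a beta-redex.


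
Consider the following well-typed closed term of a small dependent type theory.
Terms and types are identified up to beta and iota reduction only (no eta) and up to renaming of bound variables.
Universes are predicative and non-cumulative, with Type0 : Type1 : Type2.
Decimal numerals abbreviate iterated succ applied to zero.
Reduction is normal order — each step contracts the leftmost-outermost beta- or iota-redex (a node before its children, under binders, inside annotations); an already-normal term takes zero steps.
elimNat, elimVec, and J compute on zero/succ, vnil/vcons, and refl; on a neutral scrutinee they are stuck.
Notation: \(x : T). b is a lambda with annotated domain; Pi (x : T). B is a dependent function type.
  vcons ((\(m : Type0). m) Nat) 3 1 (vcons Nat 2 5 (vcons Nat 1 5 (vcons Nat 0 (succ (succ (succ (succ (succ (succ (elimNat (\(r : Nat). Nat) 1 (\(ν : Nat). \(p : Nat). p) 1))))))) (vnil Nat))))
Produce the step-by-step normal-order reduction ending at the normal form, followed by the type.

normal-order reduction:
  vcons ((\(m : Type0). m) Nat) 3 1 (vcons Nat 2 5 (vcons Nat 1 5 (vcons Nat 0 (succ (succ (succ (succ (succ (succ (elimNat (\(r : Nat). Nat) 1 (\(ν : Nat). \(p : Nat). p) 1))))))) (vnil Nat))))
  ~> vcons Nat 3 1 (vcons Nat 2 5 (vcons Nat 1 5 (vcons Nat 0 (succ (succ (succ (succ (succ (succ (elimNat (\(m : Nat). Nat) 1 (\(r : Nat). \(ν : Nat). ν) 1))))))) (vnil Nat))))
  ~> vcons Nat 3 1 (vcons Nat 2 5 (vcons Nat 1 5 (vcons Nat 0 (succ (succ (succ (succ (succ (succ ((\(m : Nat). \(r : Nat). r) 0 (elimNat (\(ν : Nat). Nat) 1 (\(p : Nat). \(ω : Nat). ω) 0)))))))) (vnil Nat))))
  ~> vcons Nat 3 1 (vcons Nat 2 5 (vcons Nat 1 5 (vcons Nat 0 (succ (succ (succ (succ (succ (succ ((\(m : Nat). m) (elimNat (\(r : Nat). Nat) 1 (\(ν : Nat). \(p : Nat). p) 0)))))))) (vnil Nat))))
  ~> vcons Nat 3 1 (vcons Nat 2 5 (vcons Nat 1 5 (vcons Nat 0 (succ (succ (succ (succ (succ (succ (elimNat (\(m : Nat). Nat) 1 (\(r : Nat). \(ν : Nat). ν) 0))))))) (vnil Nat))))
  ~> vcons Nat 3 1 (vcons Nat 2 5 (vcons Nat 1 5 (vcons Nat 0 7 (vnil Nat))))
inferred type:
  Vec Nat 4


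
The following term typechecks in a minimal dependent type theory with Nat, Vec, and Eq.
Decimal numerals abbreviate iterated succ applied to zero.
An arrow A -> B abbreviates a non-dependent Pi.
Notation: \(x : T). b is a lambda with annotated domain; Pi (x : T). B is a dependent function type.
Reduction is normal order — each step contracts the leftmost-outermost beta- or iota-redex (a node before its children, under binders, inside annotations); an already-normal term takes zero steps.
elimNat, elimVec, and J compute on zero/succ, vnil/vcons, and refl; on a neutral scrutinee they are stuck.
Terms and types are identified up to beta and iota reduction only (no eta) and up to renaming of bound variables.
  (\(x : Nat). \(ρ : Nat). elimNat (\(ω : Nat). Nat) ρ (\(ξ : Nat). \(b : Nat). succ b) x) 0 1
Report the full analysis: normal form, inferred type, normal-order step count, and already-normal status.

normal form:
  1
inferred type:
  Nat
reduction steps (normal order): 3
already normal: no
first contracted redex: a beta-redex


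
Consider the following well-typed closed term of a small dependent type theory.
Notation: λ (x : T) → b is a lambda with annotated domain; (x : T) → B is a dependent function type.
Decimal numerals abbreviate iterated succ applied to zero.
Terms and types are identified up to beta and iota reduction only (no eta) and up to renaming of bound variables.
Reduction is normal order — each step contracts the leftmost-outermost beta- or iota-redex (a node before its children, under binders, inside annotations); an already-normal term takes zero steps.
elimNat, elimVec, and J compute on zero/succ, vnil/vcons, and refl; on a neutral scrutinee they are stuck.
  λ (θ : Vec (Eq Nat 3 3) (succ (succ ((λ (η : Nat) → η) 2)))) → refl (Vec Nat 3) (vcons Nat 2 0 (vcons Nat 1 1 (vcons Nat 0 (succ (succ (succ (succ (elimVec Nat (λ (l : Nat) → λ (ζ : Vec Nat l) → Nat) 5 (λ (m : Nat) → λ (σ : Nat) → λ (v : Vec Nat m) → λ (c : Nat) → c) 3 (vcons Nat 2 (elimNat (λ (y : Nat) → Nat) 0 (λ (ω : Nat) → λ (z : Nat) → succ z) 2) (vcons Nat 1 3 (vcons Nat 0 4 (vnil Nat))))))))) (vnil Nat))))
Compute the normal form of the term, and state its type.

resulting normal form:
  λ (θ : Vec (Eq Nat 3 3) 4) → refl (Vec Nat 3) (vcons Nat 2 0 (vcons Nat 1 1 (vcons Nat 0 9 (vnil Nat))))
the term's type:
  (θ : Vec (Eq Nat 3 3) 4) → Eq (Vec Nat 3) (vcons Nat 2 0 (vcons Nat 1 1 (vcons Nat 0 9 (vnil Nat)))) (vcons Nat 2 0 (vcons Nat 1 1 (vcons Nat 0 9 (vnil Nat))))
observation: normalization takes exactly 17 steps under the normal-order strategy.


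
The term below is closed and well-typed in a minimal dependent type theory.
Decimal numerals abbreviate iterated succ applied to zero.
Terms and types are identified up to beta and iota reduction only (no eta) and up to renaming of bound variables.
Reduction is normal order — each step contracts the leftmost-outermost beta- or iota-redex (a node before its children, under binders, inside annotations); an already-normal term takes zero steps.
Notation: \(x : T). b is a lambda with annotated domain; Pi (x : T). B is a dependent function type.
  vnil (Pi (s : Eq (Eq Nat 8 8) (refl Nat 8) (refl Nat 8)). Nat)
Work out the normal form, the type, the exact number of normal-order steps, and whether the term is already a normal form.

reduced normal form:
  vnil (Pi (s : Eq (Eq Nat 8 8) (refl Nat 8) (refl Nat 8)). Nat)
inferred type:
  Vec (Pi (s : Eq (Eq Nat 8 8) (refl Nat 8) (refl Nat 8)). Nat) 0
normal-order step count: 0
started in normal form: yes


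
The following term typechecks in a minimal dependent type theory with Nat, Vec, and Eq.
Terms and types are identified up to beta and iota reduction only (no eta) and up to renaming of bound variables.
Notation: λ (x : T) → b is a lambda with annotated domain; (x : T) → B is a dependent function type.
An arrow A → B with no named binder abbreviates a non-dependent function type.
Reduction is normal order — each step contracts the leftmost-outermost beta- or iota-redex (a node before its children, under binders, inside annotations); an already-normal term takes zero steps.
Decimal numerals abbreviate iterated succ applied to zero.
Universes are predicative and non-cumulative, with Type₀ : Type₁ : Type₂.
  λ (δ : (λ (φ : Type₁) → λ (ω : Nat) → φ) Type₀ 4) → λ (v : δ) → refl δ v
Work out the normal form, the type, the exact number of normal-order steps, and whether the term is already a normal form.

resulting normal form:
  λ (δ : Type₀) → λ (φ : δ) → refl δ φ
inferred type:
  (δ : Type₀) → (φ : δ) → Eq δ φ φ
reduction steps (normal order): 2
started in normal form: no
first redex: a beta-redex


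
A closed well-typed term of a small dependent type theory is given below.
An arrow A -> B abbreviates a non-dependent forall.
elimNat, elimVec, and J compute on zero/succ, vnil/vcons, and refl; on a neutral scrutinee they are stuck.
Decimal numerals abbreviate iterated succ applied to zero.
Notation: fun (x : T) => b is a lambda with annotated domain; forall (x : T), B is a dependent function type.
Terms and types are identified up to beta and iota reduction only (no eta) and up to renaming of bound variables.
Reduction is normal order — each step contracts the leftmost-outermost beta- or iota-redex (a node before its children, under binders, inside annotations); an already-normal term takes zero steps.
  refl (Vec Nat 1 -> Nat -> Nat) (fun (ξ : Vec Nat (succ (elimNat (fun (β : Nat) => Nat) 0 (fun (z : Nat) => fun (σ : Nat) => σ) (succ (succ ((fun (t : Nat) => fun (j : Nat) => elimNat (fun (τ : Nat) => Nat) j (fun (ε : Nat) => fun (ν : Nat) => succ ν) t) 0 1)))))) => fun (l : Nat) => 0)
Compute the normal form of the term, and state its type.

reduced normal form:
  refl (Vec Nat 1 -> Nat -> Nat) (fun (ξ : Vec Nat 1) => fun (β : Nat) => 0)
type:
  Eq (Vec Nat 1 -> Nat -> Nat) (fun (ξ : Vec Nat 1) => fun (β : Nat) => 0) (fun (z : Vec Nat 1) => fun (σ : Nat) => 0)
observation: reduction starts at an elimNat iota-redex, and 13 normal-order steps reach the normal form.


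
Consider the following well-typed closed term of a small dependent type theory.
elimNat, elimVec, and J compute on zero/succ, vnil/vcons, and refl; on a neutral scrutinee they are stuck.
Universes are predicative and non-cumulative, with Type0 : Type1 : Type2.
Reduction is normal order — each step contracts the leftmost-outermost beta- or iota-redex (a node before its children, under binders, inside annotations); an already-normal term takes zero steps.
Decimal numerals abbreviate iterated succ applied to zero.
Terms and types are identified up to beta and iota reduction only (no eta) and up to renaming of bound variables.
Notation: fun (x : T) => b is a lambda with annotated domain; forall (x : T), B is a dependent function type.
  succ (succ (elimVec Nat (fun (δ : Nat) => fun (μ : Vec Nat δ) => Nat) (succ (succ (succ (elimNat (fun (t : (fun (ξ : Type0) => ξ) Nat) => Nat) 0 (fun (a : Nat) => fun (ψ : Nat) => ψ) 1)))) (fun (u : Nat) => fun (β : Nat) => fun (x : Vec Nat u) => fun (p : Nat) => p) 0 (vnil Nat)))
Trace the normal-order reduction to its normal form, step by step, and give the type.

reduction (normal order):
  succ (succ (elimVec Nat (fun (δ : Nat) => fun (μ : Vec Nat δ) => Nat) (succ (succ (succ (elimNat (fun (t : (fun (ξ : Type0) => ξ) Nat) => Nat) 0 (fun (a : Nat) => fun (ψ : Nat) => ψ) 1)))) (fun (u : Nat) => fun (β : Nat) => fun (x : Vec Nat u) => fun (p : Nat) => p) 0 (vnil Nat)))
  ~> succ (succ (succ (succ (succ (elimNat (fun (δ : (fun (μ : Type0) => μ) Nat) => Nat) 0 (fun (t : Nat) => fun (ξ : Nat) => ξ) 1)))))
  ~> succ (succ (succ (succ (succ ((fun (δ : Nat) => fun (μ : Nat) => μ) 0 (elimNat (fun (t : (fun (ξ : Type0) => ξ) Nat) => Nat) 0 (fun (a : Nat) => fun (ψ : Nat) => ψ) 0))))))
  ~> succ (succ (succ (succ (succ ((fun (δ : Nat) => δ) (elimNat (fun (μ : (fun (t : Type0) => t) Nat) => Nat) 0 (fun (ξ : Nat) => fun (a : Nat) => a) 0))))))
  ~> succ (succ (succ (succ (succ (elimNat (fun (δ : (fun (μ : Type0) => μ) Nat) => Nat) 0 (fun (t : Nat) => fun (ξ : Nat) => ξ) 0)))))
  ~> 5
type:
  Nat


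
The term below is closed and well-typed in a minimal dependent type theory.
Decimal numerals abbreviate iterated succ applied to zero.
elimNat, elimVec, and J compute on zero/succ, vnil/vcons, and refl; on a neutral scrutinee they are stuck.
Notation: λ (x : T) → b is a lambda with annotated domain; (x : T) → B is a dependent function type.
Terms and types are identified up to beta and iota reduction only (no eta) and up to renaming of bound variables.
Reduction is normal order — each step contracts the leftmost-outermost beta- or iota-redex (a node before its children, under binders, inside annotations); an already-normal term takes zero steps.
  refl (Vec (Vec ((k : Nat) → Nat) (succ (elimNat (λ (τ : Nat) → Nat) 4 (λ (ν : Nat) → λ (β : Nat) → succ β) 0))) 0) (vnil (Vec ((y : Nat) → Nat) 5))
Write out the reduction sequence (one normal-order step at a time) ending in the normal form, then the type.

normal-order reduction sequence:
  refl (Vec (Vec ((k : Nat) → Nat) (succ (elimNat (λ (τ : Nat) → Nat) 4 (λ (ν : Nat) → λ (β : Nat) → succ β) 0))) 0) (vnil (Vec ((y : Nat) → Nat) 5))
  ~> refl (Vec (Vec ((k : Nat) → Nat) 5) 0) (vnil (Vec ((τ : Nat) → Nat) 5))
the term's type:
  Eq (Vec (Vec ((k : Nat) → Nat) 5) 0) (vnil (Vec ((τ : Nat) → Nat) 5)) (vnil (Vec ((ν : Nat) → Nat) 5))


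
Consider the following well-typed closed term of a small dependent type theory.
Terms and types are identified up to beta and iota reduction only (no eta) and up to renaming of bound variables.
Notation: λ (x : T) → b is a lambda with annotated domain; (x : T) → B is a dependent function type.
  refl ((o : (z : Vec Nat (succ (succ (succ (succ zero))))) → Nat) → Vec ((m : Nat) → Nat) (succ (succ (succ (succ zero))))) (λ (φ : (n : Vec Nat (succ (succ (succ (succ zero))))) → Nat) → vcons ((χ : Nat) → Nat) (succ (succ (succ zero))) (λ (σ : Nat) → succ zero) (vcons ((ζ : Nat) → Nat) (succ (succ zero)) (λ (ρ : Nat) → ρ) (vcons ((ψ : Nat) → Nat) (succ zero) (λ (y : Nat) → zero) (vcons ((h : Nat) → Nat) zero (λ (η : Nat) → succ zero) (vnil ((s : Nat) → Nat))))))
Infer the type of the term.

the term's type:
  Eq ((o : (z : Vec Nat (succ (succ (succ (succ zero))))) → Nat) → Vec ((m : Nat) → Nat) (succ (succ (succ (succ zero))))) (λ (φ : (n : Vec Nat (succ (succ (succ (succ zero))))) → Nat) → vcons ((χ : Nat) → Nat) (succ (succ (succ zero))) (λ (σ : Nat) → succ zero) (vcons ((ζ : Nat) → Nat) (succ (succ zero)) (λ (ρ : Nat) → ρ) (vcons ((ψ : Nat) → Nat) (succ zero) (λ (y : Nat) → zero) (vcons ((h : Nat) → Nat) zero (λ (η : Nat) → succ zero) (vnil ((s : Nat) → Nat)))))) (λ (β : (ν : Vec Nat (succ (succ (succ (succ zero))))) → Nat) → vcons ((κ : Nat) → Nat) (succ (succ (succ zero))) (λ (b : Nat) → succ zero) (vcons ((f : Nat) → Nat) (succ (succ zero)) (λ (r : Nat) → r) (vcons ((δ : Nat) → Nat) (succ zero) (λ (a : Nat) → zero) (vcons ((ω : Nat) → Nat) zero (λ (ε : Nat) → succ zero) (vnil ((μ : Nat) → Nat))))))


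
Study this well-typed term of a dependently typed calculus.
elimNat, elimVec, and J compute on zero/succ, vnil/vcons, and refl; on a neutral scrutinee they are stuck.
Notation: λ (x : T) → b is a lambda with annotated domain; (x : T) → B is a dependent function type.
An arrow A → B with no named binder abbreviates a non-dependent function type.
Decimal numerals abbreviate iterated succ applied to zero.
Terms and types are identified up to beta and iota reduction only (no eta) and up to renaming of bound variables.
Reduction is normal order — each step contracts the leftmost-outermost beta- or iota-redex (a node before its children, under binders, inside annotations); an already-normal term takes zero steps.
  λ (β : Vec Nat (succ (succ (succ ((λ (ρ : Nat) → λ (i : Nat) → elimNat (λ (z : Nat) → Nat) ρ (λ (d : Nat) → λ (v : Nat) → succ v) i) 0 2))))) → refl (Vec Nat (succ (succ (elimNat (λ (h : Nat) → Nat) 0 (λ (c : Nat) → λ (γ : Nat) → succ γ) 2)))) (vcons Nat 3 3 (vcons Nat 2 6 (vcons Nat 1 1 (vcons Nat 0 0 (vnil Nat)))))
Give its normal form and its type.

reduced normal form:
  λ (β : Vec Nat 5) → refl (Vec Nat 4) (vcons Nat 3 3 (vcons Nat 2 6 (vcons Nat 1 1 (vcons Nat 0 0 (vnil Nat)))))
inferred type:
  Vec Nat 5 → Eq (Vec Nat 4) (vcons Nat 3 3 (vcons Nat 2 6 (vcons Nat 1 1 (vcons Nat 0 0 (vnil Nat))))) (vcons Nat 3 3 (vcons Nat 2 6 (vcons Nat 1 1 (vcons Nat 0 0 (vnil Nat)))))


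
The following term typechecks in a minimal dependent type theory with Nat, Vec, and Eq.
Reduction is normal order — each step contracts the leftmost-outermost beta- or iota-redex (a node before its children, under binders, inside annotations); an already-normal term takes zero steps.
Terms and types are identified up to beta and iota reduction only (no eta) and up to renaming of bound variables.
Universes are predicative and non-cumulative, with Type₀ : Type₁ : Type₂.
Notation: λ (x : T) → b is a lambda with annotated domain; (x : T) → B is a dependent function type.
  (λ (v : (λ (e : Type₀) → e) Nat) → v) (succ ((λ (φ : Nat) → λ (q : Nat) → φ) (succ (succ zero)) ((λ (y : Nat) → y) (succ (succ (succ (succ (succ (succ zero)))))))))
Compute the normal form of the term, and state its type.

reduced normal form:
  succ (succ (succ zero))
the term's type:
  Nat


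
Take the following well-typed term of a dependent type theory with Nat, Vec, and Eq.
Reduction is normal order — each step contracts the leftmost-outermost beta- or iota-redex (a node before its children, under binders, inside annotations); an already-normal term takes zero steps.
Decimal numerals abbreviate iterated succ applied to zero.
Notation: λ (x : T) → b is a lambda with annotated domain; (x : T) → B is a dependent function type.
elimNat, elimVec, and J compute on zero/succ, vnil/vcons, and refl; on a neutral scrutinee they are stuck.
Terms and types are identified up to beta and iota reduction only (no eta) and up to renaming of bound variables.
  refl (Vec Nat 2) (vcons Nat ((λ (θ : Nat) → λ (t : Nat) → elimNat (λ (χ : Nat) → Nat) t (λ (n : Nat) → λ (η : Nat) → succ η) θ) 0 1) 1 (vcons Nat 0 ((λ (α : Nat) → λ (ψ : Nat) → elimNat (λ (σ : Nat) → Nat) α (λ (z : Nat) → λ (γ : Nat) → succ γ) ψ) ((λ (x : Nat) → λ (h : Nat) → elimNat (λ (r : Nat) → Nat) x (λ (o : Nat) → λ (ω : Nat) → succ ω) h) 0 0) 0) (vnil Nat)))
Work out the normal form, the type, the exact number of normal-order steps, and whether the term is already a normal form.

reduced normal form:
  refl (Vec Nat 2) (vcons Nat 1 1 (vcons Nat 0 0 (vnil Nat)))
type:
  Eq (Vec Nat 2) (vcons Nat 1 1 (vcons Nat 0 0 (vnil Nat))) (vcons Nat 1 1 (vcons Nat 0 0 (vnil Nat)))
steps to reach normal form (normal order): 9
started in normal form: no
first contracted redex: a beta-redex


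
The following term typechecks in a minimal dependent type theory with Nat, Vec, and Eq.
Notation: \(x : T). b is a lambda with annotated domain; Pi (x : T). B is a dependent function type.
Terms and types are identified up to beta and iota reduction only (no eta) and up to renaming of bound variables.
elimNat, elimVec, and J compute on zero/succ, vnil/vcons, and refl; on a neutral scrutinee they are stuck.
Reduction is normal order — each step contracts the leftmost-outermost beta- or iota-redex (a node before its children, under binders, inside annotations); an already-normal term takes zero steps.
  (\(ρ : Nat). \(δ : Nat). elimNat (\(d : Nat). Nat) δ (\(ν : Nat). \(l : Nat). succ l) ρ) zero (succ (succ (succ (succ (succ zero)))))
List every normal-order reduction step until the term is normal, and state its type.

reduction (normal order):
  (\(ρ : Nat). \(δ : Nat). elimNat (\(d : Nat). Nat) δ (\(ν : Nat). \(l : Nat). succ l) ρ) zero (succ (succ (succ (succ (succ zero)))))
  ~> (\(ρ : Nat). elimNat (\(δ : Nat). Nat) ρ (\(d : Nat). \(ν : Nat). succ ν) zero) (succ (succ (succ (succ (succ zero)))))
  ~> elimNat (\(ρ : Nat). Nat) (succ (succ (succ (succ (succ zero))))) (\(δ : Nat). \(d : Nat). succ d) zero
  ~> succ (succ (succ (succ (succ zero))))
inferred type:
  Nat


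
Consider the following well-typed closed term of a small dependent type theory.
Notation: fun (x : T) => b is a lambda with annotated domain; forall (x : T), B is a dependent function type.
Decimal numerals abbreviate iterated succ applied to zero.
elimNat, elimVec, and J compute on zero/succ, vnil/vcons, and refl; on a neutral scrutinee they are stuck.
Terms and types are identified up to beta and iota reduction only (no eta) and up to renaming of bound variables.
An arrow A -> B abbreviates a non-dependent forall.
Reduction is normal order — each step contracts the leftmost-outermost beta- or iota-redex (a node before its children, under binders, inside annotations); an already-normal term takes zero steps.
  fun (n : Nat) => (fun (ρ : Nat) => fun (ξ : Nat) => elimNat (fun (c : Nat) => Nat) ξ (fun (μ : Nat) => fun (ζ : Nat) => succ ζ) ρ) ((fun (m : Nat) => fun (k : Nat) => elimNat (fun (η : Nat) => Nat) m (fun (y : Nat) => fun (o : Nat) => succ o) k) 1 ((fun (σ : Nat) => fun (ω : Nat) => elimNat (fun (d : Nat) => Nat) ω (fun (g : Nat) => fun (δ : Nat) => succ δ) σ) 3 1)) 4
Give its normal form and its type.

normal form:
  fun (n : Nat) => 9
type:
  Nat -> Nat


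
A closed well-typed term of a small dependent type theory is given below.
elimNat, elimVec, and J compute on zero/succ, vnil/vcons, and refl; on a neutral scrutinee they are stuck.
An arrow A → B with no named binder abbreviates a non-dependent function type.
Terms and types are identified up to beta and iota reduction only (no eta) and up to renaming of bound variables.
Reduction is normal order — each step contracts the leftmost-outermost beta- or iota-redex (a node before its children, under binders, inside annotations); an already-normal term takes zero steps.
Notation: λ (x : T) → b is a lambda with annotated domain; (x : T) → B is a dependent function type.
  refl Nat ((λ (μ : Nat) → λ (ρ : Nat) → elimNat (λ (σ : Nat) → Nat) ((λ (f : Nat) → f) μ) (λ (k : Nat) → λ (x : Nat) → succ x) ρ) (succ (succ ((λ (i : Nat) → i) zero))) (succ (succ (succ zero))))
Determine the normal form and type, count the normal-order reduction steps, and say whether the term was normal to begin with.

resulting normal form:
  refl Nat (succ (succ (succ (succ (succ zero)))))
the term's type:
  Eq Nat (succ (succ (succ (succ (succ zero))))) (succ (succ (succ (succ (succ zero)))))
steps to reach normal form (normal order): 14
started in normal form: no
first redex: a beta-redex


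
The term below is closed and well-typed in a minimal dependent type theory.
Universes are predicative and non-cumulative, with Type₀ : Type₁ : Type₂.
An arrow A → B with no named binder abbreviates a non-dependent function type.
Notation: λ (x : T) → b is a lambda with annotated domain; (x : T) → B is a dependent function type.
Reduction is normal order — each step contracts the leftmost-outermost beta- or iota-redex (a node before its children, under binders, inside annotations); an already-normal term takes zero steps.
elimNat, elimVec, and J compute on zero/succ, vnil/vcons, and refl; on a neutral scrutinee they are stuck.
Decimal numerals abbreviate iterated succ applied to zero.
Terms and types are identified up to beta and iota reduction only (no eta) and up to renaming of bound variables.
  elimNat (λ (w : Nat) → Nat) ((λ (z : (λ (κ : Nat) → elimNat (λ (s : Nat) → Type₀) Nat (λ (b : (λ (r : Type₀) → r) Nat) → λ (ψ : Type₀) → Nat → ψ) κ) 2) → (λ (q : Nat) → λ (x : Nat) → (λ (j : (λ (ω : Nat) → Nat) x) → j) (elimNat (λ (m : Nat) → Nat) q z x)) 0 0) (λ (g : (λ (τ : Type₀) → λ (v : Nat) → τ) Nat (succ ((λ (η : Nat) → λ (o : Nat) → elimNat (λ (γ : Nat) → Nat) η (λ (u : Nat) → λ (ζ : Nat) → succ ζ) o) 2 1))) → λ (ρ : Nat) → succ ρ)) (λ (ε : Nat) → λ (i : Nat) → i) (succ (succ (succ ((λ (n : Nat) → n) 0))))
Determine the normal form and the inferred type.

reduced normal form:
  0
inferred type:
  Nat
observation: the leftmost-outermost redex is an elimNat iota-redex, and normalization takes 16 steps.


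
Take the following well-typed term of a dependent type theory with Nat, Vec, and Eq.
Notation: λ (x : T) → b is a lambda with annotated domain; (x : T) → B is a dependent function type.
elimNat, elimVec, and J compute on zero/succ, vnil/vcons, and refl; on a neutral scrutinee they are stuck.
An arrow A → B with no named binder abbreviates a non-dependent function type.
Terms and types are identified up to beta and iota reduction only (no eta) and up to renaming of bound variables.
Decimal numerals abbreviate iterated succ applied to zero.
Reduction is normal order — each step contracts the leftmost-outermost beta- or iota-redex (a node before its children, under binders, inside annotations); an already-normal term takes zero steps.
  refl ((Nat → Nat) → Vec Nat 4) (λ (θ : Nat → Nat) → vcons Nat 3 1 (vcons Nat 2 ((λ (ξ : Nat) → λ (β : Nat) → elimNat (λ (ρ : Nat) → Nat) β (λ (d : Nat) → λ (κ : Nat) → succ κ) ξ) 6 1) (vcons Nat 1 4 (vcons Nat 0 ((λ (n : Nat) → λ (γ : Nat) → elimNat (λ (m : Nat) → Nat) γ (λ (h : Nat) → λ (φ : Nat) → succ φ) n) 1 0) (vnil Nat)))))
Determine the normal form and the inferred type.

resulting normal form:
  refl ((Nat → Nat) → Vec Nat 4) (λ (θ : Nat → Nat) → vcons Nat 3 1 (vcons Nat 2 7 (vcons Nat 1 4 (vcons Nat 0 1 (vnil Nat)))))
type:
  Eq ((Nat → Nat) → Vec Nat 4) (λ (θ : Nat → Nat) → vcons Nat 3 1 (vcons Nat 2 7 (vcons Nat 1 4 (vcons Nat 0 1 (vnil Nat))))) (λ (ξ : Nat → Nat) → vcons Nat 3 1 (vcons Nat 2 7 (vcons Nat 1 4 (vcons Nat 0 1 (vnil Nat)))))


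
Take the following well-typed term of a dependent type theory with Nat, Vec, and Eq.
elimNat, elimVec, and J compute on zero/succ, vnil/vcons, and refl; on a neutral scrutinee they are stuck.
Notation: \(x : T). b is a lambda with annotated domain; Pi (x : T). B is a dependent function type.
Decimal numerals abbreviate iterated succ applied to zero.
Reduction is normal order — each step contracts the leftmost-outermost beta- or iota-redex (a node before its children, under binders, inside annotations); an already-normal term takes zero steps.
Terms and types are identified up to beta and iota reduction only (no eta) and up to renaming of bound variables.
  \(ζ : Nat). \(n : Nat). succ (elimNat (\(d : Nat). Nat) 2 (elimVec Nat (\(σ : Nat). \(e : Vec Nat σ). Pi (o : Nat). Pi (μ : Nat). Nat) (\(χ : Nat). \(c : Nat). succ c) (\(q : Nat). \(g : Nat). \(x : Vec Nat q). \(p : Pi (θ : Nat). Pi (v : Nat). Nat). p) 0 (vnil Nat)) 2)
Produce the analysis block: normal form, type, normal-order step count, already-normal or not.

resulting normal form:
  \(ζ : Nat). \(n : Nat). 5
inferred type:
  Pi (ζ : Nat). Pi (n : Nat). Nat
normal-order step count: 9
started in normal form: no
first contracted redex: an elimNat iota-redex


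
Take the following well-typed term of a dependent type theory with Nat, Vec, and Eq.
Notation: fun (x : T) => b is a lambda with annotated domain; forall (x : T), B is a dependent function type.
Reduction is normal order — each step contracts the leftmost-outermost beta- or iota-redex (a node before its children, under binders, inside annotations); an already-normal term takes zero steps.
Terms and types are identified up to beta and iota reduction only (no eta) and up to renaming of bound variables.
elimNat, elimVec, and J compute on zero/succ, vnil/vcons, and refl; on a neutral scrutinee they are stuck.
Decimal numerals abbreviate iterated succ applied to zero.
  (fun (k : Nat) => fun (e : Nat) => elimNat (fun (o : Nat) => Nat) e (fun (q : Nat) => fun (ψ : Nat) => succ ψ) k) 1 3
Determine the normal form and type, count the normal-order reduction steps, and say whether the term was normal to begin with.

reduced normal form:
  4
type:
  Nat
steps to reach normal form (normal order): 6
term was already normal: no
first redex: a beta-redex


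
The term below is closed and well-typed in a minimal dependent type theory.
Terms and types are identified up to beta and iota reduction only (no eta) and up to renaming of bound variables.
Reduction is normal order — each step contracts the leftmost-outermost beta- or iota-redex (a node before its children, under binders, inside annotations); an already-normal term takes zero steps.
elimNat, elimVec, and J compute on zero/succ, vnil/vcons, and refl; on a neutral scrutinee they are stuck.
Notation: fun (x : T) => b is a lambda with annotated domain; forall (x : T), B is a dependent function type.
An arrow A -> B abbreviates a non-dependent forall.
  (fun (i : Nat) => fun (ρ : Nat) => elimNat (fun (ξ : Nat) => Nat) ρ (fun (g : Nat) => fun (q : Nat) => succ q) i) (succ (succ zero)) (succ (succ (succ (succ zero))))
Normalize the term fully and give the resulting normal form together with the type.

resulting normal form:
  succ (succ (succ (succ (succ (succ zero)))))
inferred type:
  Nat
observation: the first redex contracted is a beta-redex; the normal form is reached in 9 normal-order steps.


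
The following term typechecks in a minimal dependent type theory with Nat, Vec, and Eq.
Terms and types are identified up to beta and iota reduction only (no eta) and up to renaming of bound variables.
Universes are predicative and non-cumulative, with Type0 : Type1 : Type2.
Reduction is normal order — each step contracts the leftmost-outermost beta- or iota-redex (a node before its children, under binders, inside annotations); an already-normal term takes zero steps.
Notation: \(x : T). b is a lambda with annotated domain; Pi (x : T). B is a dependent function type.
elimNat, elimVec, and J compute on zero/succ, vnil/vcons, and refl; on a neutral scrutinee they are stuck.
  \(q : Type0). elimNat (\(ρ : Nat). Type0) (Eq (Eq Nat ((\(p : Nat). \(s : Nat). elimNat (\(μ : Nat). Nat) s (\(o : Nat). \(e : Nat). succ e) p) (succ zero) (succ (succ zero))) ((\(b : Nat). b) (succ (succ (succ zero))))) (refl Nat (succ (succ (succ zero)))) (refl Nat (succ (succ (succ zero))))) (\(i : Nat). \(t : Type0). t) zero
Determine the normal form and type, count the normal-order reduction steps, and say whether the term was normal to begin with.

normal form:
  \(q : Type0). Eq (Eq Nat (succ (succ (succ zero))) (succ (succ (succ zero)))) (refl Nat (succ (succ (succ zero)))) (refl Nat (succ (succ (succ zero))))
the term's type:
  Pi (q : Type0). Type0
steps to reach normal form (normal order): 8
started in normal form: no
first redex: an elimNat iota-redex


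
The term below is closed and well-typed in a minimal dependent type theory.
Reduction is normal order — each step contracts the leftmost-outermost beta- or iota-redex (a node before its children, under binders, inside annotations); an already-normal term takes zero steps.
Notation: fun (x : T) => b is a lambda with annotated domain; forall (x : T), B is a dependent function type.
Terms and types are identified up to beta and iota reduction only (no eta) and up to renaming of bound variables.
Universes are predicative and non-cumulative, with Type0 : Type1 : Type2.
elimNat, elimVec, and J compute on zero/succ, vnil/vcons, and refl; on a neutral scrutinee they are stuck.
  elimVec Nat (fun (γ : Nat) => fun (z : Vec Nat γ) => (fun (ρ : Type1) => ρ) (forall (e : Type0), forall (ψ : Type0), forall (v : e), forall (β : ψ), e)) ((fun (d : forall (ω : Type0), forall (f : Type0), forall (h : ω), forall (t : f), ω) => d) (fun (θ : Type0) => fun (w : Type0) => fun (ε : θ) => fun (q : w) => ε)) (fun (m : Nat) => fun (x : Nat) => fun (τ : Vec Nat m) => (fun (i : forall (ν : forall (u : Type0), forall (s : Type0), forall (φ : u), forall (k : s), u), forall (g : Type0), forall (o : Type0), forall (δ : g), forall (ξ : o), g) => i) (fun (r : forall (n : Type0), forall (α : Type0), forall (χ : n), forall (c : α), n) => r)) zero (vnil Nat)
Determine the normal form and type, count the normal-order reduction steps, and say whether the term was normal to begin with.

resulting normal form:
  fun (γ : Type0) => fun (z : Type0) => fun (ρ : γ) => fun (e : z) => ρ
inferred type:
  forall (γ : Type0), forall (z : Type0), forall (ρ : γ), forall (e : z), γ
reduction steps (normal order): 2
term was already normal: no
first contracted redex: an elimVec iota-redex


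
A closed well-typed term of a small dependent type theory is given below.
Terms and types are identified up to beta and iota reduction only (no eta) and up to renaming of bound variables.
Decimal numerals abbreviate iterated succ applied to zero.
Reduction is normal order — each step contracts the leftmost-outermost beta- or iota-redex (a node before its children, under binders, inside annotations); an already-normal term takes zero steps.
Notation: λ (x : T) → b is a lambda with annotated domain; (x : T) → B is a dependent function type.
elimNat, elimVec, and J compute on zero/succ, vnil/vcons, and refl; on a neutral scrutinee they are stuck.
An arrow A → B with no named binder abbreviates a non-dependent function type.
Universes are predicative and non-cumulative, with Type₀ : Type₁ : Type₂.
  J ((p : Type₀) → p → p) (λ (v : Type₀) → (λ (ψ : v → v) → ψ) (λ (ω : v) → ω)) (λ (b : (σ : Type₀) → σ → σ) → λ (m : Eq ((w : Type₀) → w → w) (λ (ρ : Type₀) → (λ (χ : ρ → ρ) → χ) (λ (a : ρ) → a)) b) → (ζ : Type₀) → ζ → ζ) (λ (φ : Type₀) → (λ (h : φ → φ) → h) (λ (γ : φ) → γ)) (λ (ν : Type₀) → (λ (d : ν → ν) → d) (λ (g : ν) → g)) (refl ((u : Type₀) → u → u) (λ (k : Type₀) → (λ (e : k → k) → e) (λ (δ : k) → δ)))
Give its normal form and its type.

normal form:
  λ (p : Type₀) → λ (v : p) → v
type:
  (p : Type₀) → p → p


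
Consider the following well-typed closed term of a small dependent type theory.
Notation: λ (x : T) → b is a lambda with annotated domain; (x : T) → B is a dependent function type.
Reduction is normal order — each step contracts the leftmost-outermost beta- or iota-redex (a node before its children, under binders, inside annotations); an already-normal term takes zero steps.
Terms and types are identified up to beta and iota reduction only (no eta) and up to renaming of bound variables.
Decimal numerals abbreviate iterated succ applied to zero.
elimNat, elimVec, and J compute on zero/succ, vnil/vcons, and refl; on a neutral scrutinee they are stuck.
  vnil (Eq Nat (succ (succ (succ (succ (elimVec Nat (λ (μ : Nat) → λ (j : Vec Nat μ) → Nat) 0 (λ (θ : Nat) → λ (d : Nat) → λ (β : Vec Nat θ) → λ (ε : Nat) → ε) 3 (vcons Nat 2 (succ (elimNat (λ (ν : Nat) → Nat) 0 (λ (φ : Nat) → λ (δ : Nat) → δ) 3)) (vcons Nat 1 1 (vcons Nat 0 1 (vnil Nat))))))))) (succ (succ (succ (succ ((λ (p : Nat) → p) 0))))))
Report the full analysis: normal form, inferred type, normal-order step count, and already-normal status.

normal form:
  vnil (Eq Nat 4 4)
type:
  Vec (Eq Nat 4 4) 0
steps to reach normal form (normal order): 17
started in normal form: no
first contracted redex: an elimVec iota-redex


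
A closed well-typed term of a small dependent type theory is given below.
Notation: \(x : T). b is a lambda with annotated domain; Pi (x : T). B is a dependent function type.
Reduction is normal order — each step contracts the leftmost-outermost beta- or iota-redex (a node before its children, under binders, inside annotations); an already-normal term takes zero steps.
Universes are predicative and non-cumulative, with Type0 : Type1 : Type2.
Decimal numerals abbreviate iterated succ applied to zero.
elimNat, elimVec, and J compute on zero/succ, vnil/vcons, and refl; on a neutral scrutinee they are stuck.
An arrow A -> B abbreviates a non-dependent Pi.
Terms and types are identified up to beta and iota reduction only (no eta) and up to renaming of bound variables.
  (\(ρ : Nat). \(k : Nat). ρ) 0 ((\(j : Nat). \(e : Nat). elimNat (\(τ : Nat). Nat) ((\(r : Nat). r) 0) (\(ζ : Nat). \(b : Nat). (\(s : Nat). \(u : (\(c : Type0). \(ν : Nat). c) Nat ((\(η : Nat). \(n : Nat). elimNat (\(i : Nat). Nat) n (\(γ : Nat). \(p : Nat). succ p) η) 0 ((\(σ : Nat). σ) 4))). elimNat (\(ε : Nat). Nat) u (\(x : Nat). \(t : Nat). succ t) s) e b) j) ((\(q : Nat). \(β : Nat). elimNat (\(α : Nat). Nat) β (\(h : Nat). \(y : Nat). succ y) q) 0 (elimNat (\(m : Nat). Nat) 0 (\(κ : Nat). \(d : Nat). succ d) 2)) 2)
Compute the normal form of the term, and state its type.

reduced normal form:
  0
type:
  Nat
observation: normalization takes exactly 2 steps under the normal-order strategy.


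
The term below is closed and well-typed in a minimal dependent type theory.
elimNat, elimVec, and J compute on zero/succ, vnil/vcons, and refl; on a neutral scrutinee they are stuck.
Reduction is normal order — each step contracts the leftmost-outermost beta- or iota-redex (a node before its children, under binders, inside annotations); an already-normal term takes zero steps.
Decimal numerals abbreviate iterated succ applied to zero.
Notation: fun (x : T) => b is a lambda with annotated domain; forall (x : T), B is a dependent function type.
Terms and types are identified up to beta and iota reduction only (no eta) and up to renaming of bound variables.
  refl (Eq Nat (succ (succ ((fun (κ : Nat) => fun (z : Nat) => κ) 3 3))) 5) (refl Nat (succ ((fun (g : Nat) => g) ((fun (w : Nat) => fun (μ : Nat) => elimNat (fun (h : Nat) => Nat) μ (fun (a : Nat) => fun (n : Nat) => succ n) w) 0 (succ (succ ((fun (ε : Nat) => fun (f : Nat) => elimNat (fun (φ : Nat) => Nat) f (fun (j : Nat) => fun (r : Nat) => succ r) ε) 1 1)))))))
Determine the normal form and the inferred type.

resulting normal form:
  refl (Eq Nat 5 5) (refl Nat 5)
type:
  Eq (Eq Nat 5 5) (refl Nat 5) (refl Nat 5)


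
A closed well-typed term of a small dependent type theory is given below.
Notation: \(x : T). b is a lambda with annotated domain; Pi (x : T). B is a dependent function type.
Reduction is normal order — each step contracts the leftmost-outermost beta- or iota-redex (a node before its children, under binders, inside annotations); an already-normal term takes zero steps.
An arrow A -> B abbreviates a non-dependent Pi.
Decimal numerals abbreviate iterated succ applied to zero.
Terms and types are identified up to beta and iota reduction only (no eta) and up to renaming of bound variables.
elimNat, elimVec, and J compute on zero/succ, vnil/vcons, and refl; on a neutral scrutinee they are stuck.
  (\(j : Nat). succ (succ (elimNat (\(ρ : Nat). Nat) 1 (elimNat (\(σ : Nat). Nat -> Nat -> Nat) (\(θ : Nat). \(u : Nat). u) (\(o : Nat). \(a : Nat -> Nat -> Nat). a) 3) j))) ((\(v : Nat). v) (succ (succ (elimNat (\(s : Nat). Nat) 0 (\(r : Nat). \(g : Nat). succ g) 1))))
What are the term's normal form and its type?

resulting normal form:
  3
the term's type:
  Nat


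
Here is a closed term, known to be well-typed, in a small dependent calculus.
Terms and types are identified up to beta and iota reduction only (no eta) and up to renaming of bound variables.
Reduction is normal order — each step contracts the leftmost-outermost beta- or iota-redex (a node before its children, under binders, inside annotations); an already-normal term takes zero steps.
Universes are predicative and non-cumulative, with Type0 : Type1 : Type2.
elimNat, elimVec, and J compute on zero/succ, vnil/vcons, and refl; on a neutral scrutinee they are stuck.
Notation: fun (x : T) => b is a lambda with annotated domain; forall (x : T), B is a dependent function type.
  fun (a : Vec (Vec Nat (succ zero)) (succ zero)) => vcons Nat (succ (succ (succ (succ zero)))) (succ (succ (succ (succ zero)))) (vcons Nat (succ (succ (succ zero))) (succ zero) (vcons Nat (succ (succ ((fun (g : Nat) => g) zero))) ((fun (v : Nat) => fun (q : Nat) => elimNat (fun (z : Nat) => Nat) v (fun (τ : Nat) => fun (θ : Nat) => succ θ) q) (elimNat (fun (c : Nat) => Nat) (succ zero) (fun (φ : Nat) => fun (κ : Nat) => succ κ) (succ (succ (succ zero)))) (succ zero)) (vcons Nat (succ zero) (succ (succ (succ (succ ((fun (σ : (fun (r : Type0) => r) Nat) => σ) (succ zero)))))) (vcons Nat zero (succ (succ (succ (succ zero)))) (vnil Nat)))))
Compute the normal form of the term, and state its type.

reduced normal form:
  fun (a : Vec (Vec Nat (succ zero)) (succ zero)) => vcons Nat (succ (succ (succ (succ zero)))) (succ (succ (succ (succ zero)))) (vcons Nat (succ (succ (succ zero))) (succ zero) (vcons Nat (succ (succ zero)) (succ (succ (succ (succ (succ zero))))) (vcons Nat (succ zero) (succ (succ (succ (succ (succ zero))))) (vcons Nat zero (succ (succ (succ (succ zero)))) (vnil Nat)))))
the term's type:
  forall (a : Vec (Vec Nat (succ zero)) (succ zero)), Vec Nat (succ (succ (succ (succ (succ zero)))))
observation: the first redex contracted is a beta-redex; the normal form is reached in 18 normal-order steps.
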